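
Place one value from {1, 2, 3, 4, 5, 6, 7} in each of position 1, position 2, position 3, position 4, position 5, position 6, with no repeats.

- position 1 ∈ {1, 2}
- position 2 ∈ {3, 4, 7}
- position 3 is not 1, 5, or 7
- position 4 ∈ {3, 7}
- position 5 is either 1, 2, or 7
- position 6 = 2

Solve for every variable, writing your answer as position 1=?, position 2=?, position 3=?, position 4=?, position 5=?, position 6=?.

position 6 must be 2 (only option left). Remove 2 from position 1, position 3, position 5.
position 1 must be 1 (only option left). Strike 1 from position 5.
position 5 has just one choice, so position 5 = 7. So position 2, position 4 can't be 7.
That leaves position 4 = 3. Eliminate 3 elsewhere: position 2, position 3.
position 2 must be 4 (only option left). Eliminate 4 elsewhere: position 3.
position 3 has just one choice, so position 3 = 6.

position 1=1, position 2=4, position 3=6, position 4=3, position 5=7, position 6=2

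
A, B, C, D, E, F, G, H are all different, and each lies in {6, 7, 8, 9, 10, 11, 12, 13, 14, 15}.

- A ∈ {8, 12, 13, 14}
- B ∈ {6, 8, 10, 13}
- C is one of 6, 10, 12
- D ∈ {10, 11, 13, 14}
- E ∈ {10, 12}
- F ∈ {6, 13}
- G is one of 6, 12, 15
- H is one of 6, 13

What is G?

Among the 8 variables, 11 fits only D (and all 8 values in {6, 8, 10, 11, 12, 13, 14, 15} must be used), so D = 11.
The 7 still-open variables together cover exactly {6, 8, 10, 12, 13, 14, 15} — 7 values for 7 variables — and 14 appears only in A's list, so A = 14.
Among the 6 still-open variables, 8 fits only B (and all 6 values in {6, 8, 10, 12, 13, 15} must be used), so B = 8.
The 5 still-open variables together cover exactly {6, 10, 12, 13, 15} — 5 values for 5 variables — and 15 appears only in G's list, so G = 15.

15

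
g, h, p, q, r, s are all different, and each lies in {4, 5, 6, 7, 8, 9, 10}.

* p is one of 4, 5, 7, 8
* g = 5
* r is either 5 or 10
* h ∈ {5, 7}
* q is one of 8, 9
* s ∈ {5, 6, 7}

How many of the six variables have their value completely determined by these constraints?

g must be 5 (only option left). Eliminate 5 elsewhere: h, p, r, s.
That leaves h = 7. Remove 7 from p, s.
r has just one choice, so r = 10.
s has just one choice, so s = 6.
Determined: g=5, h=7, r=10, s=6. The other variables each still have more than one consistent value. That makes 4.

4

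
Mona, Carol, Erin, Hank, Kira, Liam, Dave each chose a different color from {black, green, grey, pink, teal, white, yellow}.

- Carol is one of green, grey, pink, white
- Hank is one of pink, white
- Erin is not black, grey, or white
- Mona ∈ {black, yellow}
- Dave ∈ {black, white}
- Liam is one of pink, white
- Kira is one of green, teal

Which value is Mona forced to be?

The 7 variables draw from only 7 values {black, green, grey, pink, teal, white, yellow}, so each is used; only Carol can be grey, hence Carol = grey.
Hank and Liam between them cover only {pink, white} — a naked pair. Remove those values from Erin, Dave.
That leaves Dave = black. So Mona can't be black.
So Mona = yellow.

yellow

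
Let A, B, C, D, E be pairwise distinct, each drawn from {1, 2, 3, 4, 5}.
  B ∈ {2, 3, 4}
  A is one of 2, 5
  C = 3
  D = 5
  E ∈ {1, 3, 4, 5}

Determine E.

C's domain is down to {3}, so C = 3. Strike 3 from B, E.
D's domain is down to {5}, so D = 5. Strike 5 from A, E.
A's domain is down to {2}, so A = 2. So B can't be 2.
B must be 4 (only option left). Remove 4 from E.
So E = 1.

1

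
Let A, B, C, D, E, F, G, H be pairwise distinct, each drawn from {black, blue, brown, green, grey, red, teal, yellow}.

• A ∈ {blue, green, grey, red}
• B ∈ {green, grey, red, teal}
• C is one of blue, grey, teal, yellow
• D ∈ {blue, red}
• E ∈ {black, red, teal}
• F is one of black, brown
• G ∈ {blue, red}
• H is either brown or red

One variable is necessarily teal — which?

E

Among the 8 variables, yellow fits only C (and all 8 values in {black, blue, brown, green, grey, red, teal, yellow} must be used), so C = yellow.
D and G between them cover only {blue, red} — a naked pair. Remove those values from A, B, E, H.
H's domain is down to {brown}, so H = brown. Remove brown from F.
F's domain is down to {black}, so F = black. So E can't be black.
So teal goes to E.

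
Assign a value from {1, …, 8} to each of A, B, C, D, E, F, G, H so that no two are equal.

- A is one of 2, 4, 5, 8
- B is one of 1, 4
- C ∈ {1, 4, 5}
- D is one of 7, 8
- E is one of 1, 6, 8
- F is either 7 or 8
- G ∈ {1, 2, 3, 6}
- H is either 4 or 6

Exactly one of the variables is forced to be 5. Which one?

C

Among the 8 variables, 3 fits only G (and all 8 values in {1, 2, 3, 4, 5, 6, 7, 8} must be used), so G = 3.
The 7 still-open variables together cover exactly {1, 2, 4, 5, 6, 7, 8} — 7 values for 7 variables — and 2 appears only in A's list, so A = 2.
The 6 still-open variables together cover exactly {1, 4, 5, 6, 7, 8} — 6 values for 6 variables — and 5 appears only in C's list, so C = 5.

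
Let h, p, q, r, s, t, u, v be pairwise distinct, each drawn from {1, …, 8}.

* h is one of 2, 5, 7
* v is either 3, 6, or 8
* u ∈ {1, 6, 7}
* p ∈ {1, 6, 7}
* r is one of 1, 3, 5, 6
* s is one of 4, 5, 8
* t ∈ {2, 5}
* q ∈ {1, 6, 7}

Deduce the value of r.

3

The 8 variables together cover exactly {1, 2, 3, 4, 5, 6, 7, 8} — 8 values for 8 variables — and 4 appears only in s's list, so s = 4.
The 7 still-open variables draw from only 7 values {1, 2, 3, 5, 6, 7, 8}, so each is used; only v can be 8, hence v = 8.
Among the 6 still-open variables, 3 fits only r (and all 6 values in {1, 2, 3, 5, 6, 7} must be used), so r = 3.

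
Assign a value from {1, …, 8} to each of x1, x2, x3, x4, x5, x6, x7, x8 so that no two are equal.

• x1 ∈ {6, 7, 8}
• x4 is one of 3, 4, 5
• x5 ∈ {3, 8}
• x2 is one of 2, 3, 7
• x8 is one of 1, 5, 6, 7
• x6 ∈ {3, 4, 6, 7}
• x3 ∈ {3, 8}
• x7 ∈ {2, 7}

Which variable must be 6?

x1

The 8 variables together cover exactly {1, 2, 3, 4, 5, 6, 7, 8} — 8 values for 8 variables — and 1 appears only in x8's list, so x8 = 1.
The 7 still-open variables draw from only 7 values {2, 3, 4, 5, 6, 7, 8}, so each is used; only x4 can be 5, hence x4 = 5.
The 6 still-open variables draw from only 6 values {2, 3, 4, 6, 7, 8}, so each is used; only x6 can be 4, hence x6 = 4.
Among the 5 still-open variables, 6 fits only x1 (and all 5 values in {2, 3, 6, 7, 8} must be used), so x1 = 6.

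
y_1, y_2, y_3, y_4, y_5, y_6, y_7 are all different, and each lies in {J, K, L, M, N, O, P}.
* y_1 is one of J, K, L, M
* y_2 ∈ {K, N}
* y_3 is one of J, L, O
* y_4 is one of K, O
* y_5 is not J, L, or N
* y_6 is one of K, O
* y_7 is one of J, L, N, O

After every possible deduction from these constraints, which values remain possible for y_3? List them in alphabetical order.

The 7 variables draw from only 7 values {J, K, L, M, N, O, P}, so each is used; only y_5 can be P, hence y_5 = P.
Among the 6 still-open variables, M fits only y_1 (and all 6 values in {J, K, L, M, N, O} must be used), so y_1 = M.
y_4 and y_6 between them cover only {K, O} — a naked pair. Remove those values from y_2, y_3, y_7.
That leaves y_2 = N. Remove N from y_7.
No further eliminations apply; y_3 can still be any of J, L.

J, L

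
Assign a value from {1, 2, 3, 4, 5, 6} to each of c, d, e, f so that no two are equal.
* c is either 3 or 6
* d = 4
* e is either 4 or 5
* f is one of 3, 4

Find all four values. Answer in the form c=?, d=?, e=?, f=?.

d must be 4 (only option left). So e, f can't be 4.
e has just one choice, so e = 5.
That leaves f = 3. Strike 3 from c.
c has just one choice, so c = 6.

c=6, d=4, e=5, f=3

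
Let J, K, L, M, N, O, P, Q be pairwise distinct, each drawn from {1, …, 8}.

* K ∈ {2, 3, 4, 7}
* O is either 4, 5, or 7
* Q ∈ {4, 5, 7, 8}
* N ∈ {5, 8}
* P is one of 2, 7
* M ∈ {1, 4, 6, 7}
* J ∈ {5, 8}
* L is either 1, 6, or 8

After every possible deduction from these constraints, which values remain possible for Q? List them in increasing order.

4, 7

Among the 8 variables, 3 fits only K (and all 8 values in {1, 2, 3, 4, 5, 6, 7, 8} must be used), so K = 3.
The 7 still-open variables draw from only 7 values {1, 2, 4, 5, 6, 7, 8}, so each is used; only P can be 2, hence P = 2.
J and N between them cover only {5, 8} — a naked pair. Remove those values from L, O, Q.
The 2 variables O and Q are confined to {4, 7}, which locks those values in; drop them from M.
No further eliminations apply; Q can still be any of 4, 7.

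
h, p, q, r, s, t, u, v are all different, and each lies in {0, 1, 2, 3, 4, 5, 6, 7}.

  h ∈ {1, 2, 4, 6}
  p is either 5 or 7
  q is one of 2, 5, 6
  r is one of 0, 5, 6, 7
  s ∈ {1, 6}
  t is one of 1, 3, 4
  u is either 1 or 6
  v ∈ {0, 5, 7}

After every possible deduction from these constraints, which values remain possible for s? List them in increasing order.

The 8 variables draw from only 8 values {0, 1, 2, 3, 4, 5, 6, 7}, so each is used; only t can be 3, hence t = 3.
The 7 still-open variables draw from only 7 values {0, 1, 2, 4, 5, 6, 7}, so each is used; only h can be 4, hence h = 4.
The 6 still-open variables together cover exactly {0, 1, 2, 5, 6, 7} — 6 values for 6 variables — and 2 appears only in q's list, so q = 2.
The 2 variables s and u are confined to {1, 6}, which locks those values in; drop them from r.
No further eliminations apply; s can still be any of 1, 6.

1, 6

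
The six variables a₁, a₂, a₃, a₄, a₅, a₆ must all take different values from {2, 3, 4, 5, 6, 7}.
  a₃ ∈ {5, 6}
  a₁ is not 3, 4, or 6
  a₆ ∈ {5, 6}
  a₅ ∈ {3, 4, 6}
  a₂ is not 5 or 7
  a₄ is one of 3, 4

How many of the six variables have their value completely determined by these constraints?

2

The 6 variables draw from only 6 values {2, 3, 4, 5, 6, 7}, so each is used; only a₁ can be 7, hence a₁ = 7.
The 5 still-open variables together cover exactly {2, 3, 4, 5, 6} — 5 values for 5 variables — and 2 appears only in a₂'s list, so a₂ = 2.
a₃ and a₆ share exactly the 2 values {5, 6}; by pigeonhole those values go to them, so strike 5, 6 from a₅.
Determined: a₁=7, a₂=2. The other variables each still have more than one consistent value. That makes 2.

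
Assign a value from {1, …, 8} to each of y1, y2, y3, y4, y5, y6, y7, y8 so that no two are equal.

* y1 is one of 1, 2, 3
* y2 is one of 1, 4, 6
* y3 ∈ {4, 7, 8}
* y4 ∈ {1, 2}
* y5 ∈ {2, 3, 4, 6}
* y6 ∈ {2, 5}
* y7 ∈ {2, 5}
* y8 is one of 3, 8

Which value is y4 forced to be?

The 8 variables together cover exactly {1, 2, 3, 4, 5, 6, 7, 8} — 8 values for 8 variables — and 7 appears only in y3's list, so y3 = 7.
Among the 7 still-open variables, 8 fits only y8 (and all 7 values in {1, 2, 3, 4, 5, 6, 8} must be used), so y8 = 8.
y6 and y7 share exactly the 2 values {2, 5}; by pigeonhole those values go to them, so strike 2, 5 from y1, y4, y5.
So y4 = 1.

1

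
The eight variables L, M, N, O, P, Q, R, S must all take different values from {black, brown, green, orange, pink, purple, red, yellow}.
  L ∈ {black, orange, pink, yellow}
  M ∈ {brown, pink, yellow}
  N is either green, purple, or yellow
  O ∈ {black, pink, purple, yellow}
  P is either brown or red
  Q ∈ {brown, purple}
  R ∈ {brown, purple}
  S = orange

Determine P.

S's domain is down to {orange}, so S = orange. Remove orange from L.
The 7 still-open variables draw from only 7 values {black, brown, green, pink, purple, red, yellow}, so each is used; only N can be green, hence N = green.
The 6 still-open variables together cover exactly {black, brown, pink, purple, red, yellow} — 6 values for 6 variables — and red appears only in P's list, so P = red.

red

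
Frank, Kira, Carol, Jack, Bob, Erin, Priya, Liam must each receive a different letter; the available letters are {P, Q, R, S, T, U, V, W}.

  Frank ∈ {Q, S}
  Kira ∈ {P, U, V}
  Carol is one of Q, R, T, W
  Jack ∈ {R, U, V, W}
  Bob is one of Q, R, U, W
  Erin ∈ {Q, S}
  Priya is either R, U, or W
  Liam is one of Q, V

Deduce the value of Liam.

V

The 8 variables together cover exactly {P, Q, R, S, T, U, V, W} — 8 values for 8 variables — and P appears only in Kira's list, so Kira = P.
The 7 still-open variables draw from only 7 values {Q, R, S, T, U, V, W}, so each is used; only Carol can be T, hence Carol = T.
Frank and Erin between them cover only {Q, S} — a naked pair. Remove those values from Bob, Liam.
So Liam = V.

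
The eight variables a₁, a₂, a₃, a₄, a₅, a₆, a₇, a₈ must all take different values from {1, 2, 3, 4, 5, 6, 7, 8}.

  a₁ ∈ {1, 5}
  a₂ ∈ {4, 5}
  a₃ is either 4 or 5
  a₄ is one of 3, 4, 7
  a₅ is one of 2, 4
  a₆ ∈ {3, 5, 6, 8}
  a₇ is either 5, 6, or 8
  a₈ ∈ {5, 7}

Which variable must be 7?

a₈

Among the 8 variables, 1 fits only a₁ (and all 8 values in {1, 2, 3, 4, 5, 6, 7, 8} must be used), so a₁ = 1.
Among the 7 still-open variables, 2 fits only a₅ (and all 7 values in {2, 3, 4, 5, 6, 7, 8} must be used), so a₅ = 2.
a₂ and a₃ share exactly the 2 values {4, 5}; by pigeonhole those values go to them, so strike 4, 5 from a₄, a₆, a₇, a₈.
So 7 goes to a₈.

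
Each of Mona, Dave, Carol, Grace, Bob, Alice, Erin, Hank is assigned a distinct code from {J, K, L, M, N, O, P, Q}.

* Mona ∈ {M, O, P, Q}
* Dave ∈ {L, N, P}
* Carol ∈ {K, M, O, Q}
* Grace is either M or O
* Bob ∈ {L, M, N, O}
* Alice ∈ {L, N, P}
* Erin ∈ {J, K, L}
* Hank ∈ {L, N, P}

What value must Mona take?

The 8 variables together cover exactly {J, K, L, M, N, O, P, Q} — 8 values for 8 variables — and J appears only in Erin's list, so Erin = J.
Among the 7 still-open variables, K fits only Carol (and all 7 values in {K, L, M, N, O, P, Q} must be used), so Carol = K.
The 6 still-open variables draw from only 6 values {L, M, N, O, P, Q}, so each is used; only Mona can be Q, hence Mona = Q.

Q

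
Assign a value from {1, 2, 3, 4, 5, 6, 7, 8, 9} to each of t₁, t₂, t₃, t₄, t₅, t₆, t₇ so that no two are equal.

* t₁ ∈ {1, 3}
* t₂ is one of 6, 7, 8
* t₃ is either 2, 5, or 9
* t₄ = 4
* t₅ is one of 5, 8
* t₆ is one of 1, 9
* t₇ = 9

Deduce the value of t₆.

t₄ must be 4 (only option left).
t₇'s domain is down to {9}, so t₇ = 9. So t₃, t₆ can't be 9.
So t₆ = 1.

1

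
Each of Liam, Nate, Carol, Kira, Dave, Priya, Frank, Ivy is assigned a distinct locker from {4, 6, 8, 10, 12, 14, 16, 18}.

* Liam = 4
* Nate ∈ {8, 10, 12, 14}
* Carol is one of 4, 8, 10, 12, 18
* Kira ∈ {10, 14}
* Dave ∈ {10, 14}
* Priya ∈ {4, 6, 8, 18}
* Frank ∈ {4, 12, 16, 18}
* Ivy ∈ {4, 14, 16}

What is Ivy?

Liam must be 4 (only option left). Remove 4 from Carol, Priya, Frank, Ivy.
Among the 7 still-open variables, 6 fits only Priya (and all 7 values in {6, 8, 10, 12, 14, 16, 18} must be used), so Priya = 6.
Kira and Dave between them cover only {10, 14} — a naked pair. Remove those values from Nate, Carol, Ivy.
So Ivy = 16.

16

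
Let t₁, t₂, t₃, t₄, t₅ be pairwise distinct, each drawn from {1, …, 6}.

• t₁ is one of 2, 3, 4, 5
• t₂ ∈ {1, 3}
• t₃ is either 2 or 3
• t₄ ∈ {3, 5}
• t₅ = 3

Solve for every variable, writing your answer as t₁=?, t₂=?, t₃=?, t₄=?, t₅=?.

t₅ must be 3 (only option left). Eliminate 3 elsewhere: t₁, t₂, t₃, t₄.
That leaves t₂ = 1.
t₃ has just one choice, so t₃ = 2. Strike 2 from t₁.
t₄'s domain is down to {5}, so t₄ = 5. So t₁ can't be 5.
That leaves t₁ = 4.

t₁=4, t₂=1, t₃=2, t₄=5, t₅=3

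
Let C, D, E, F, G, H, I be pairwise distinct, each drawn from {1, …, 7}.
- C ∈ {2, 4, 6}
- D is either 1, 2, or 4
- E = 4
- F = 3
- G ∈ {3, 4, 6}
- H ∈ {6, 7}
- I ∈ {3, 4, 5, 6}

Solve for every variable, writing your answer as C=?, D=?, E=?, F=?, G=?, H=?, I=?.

E has just one choice, so E = 4. Remove 4 from C, D, G, I.
F must be 3 (only option left). Remove 3 from G, I.
G's domain is down to {6}, so G = 6. So C, H, I can't be 6.
H has just one choice, so H = 7.
I's domain is down to {5}, so I = 5.
C's domain is down to {2}, so C = 2. Strike 2 from D.
That leaves D = 1.

C=2, D=1, E=4, F=3, G=6, H=7, I=5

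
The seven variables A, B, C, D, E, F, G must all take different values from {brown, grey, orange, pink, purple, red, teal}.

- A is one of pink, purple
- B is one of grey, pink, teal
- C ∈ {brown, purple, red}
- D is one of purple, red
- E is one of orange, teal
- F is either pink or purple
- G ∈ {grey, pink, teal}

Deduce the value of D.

red

Among the 7 variables, brown fits only C (and all 7 values in {brown, grey, orange, pink, purple, red, teal} must be used), so C = brown.
The 6 still-open variables draw from only 6 values {grey, orange, pink, purple, red, teal}, so each is used; only E can be orange, hence E = orange.
The 5 still-open variables together cover exactly {grey, pink, purple, red, teal} — 5 values for 5 variables — and red appears only in D's list, so D = red.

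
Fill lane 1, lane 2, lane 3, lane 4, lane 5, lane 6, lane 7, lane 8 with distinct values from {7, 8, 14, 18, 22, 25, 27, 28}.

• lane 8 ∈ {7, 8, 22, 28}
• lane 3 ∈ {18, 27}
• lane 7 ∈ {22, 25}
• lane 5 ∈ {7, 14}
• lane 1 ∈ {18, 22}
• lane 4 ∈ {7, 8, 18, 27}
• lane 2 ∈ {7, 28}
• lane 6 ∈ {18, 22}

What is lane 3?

The 8 variables draw from only 8 values {7, 8, 14, 18, 22, 25, 27, 28}, so each is used; only lane 5 can be 14, hence lane 5 = 14.
The 7 still-open variables draw from only 7 values {7, 8, 18, 22, 25, 27, 28}, so each is used; only lane 7 can be 25, hence lane 7 = 25.
lane 1 and lane 6 between them cover only {18, 22} — a naked pair. Remove those values from lane 3, lane 4, lane 8.
So lane 3 = 27.

27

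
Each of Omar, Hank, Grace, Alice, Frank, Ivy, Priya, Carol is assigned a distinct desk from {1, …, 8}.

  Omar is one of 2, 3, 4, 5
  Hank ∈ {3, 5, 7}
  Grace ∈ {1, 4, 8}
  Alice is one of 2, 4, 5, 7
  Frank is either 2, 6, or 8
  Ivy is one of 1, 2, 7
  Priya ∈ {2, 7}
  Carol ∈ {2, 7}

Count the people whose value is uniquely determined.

3

Among the 8 variables, 6 fits only Frank (and all 8 values in {1, 2, 3, 4, 5, 6, 7, 8} must be used), so Frank = 6.
The 7 still-open variables together cover exactly {1, 2, 3, 4, 5, 7, 8} — 7 values for 7 variables — and 8 appears only in Grace's list, so Grace = 8.
The 6 still-open variables together cover exactly {1, 2, 3, 4, 5, 7} — 6 values for 6 variables — and 1 appears only in Ivy's list, so Ivy = 1.
The 2 variables Priya and Carol are confined to {2, 7}, which locks those values in; drop them from Omar, Hank, Alice.
Determined: Grace=8, Frank=6, Ivy=1. The other people each still have more than one consistent value. That makes 3.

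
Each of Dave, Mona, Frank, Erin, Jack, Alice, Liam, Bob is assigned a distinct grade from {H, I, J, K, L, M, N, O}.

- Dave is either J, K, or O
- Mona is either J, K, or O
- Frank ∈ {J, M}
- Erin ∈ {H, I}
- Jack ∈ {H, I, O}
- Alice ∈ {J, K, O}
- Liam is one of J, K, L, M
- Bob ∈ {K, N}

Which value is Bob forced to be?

The 8 variables together cover exactly {H, I, J, K, L, M, N, O} — 8 values for 8 variables — and L appears only in Liam's list, so Liam = L.
The 7 still-open variables together cover exactly {H, I, J, K, M, N, O} — 7 values for 7 variables — and M appears only in Frank's list, so Frank = M.
The 6 still-open variables draw from only 6 values {H, I, J, K, N, O}, so each is used; only Bob can be N, hence Bob = N.

N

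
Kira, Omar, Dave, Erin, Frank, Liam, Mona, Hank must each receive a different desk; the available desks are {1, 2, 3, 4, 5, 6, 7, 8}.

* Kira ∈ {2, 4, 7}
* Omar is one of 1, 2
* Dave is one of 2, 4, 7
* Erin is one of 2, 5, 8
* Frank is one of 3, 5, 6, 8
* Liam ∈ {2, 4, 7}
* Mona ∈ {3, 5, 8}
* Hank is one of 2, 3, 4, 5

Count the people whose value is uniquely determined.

Among the 8 variables, 1 fits only Omar (and all 8 values in {1, 2, 3, 4, 5, 6, 7, 8} must be used), so Omar = 1.
The 7 still-open variables draw from only 7 values {2, 3, 4, 5, 6, 7, 8}, so each is used; only Frank can be 6, hence Frank = 6.
The 3 variables Kira, Dave, Liam are confined to {2, 4, 7}, which locks those values in; drop them from Erin, Hank.
Determined: Omar=1, Frank=6. The other people each still have more than one consistent value. That makes 2.

2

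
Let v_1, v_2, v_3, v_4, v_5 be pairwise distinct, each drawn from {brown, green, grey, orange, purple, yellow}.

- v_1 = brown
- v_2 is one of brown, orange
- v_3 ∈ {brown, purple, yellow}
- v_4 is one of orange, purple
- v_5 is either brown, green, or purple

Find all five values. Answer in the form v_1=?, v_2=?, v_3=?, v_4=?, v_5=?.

v_1=brown, v_2=orange, v_3=yellow, v_4=purple, v_5=green

v_1 must be brown (only option left). So v_2, v_3, v_5 can't be brown.
v_2 must be orange (only option left). Remove orange from v_4.
That leaves v_4 = purple. Eliminate purple elsewhere: v_3, v_5.
v_5's domain is down to {green}, so v_5 = green.
v_3 must be yellow (only option left).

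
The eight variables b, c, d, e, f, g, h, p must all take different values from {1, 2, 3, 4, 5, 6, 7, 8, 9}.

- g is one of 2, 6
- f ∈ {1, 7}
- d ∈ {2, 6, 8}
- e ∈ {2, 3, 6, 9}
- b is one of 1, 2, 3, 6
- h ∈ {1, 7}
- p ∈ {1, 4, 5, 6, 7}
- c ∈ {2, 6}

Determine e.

c and g share exactly the 2 values {2, 6}; by pigeonhole those values go to them, so strike 2, 6 from b, d, e, p.
That leaves d = 8.
The 2 variables f and h are confined to {1, 7}, which locks those values in; drop them from b, p.
b's domain is down to {3}, so b = 3. So e can't be 3.
So e = 9.

9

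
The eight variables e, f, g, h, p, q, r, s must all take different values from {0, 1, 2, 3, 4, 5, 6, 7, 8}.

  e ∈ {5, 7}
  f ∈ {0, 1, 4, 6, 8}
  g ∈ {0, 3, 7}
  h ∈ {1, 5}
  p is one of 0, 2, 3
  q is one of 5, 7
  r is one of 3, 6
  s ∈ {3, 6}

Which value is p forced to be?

2

e and q share exactly the 2 values {5, 7}; by pigeonhole those values go to them, so strike 5, 7 from g, h.
h must be 1 (only option left). So f can't be 1.
r and s share exactly the 2 values {3, 6}; by pigeonhole those values go to them, so strike 3, 6 from f, g, p.
That leaves g = 0. Eliminate 0 elsewhere: f, p.
So p = 2.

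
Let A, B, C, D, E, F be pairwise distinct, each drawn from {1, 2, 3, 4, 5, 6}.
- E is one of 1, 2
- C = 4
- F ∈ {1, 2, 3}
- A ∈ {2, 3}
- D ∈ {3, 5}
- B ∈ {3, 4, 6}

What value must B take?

6

C has just one choice, so C = 4. Remove 4 from B.
The 5 still-open variables together cover exactly {1, 2, 3, 5, 6} — 5 values for 5 variables — and 5 appears only in D's list, so D = 5.
The 4 still-open variables together cover exactly {1, 2, 3, 6} — 4 values for 4 variables — and 6 appears only in B's list, so B = 6.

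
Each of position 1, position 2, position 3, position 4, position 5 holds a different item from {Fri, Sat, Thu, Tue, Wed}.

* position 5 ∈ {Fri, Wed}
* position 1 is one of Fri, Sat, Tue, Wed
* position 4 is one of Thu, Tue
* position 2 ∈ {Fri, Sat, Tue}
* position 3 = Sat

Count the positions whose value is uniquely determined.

2

position 3's domain is down to {Sat}, so position 3 = Sat. So position 1, position 2 can't be Sat.
The 4 still-open variables together cover exactly {Fri, Thu, Tue, Wed} — 4 values for 4 variables — and Thu appears only in position 4's list, so position 4 = Thu.
Determined: position 3=Sat, position 4=Thu. The other positions each still have more than one consistent value. That makes 2.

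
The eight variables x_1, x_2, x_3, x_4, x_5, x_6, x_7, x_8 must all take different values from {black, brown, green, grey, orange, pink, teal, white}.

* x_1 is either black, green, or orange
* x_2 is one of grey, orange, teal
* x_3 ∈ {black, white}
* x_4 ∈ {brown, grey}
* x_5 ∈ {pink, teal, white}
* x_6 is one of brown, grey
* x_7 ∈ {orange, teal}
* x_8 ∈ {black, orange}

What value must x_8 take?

black

Among the 8 variables, green fits only x_1 (and all 8 values in {black, brown, green, grey, orange, pink, teal, white} must be used), so x_1 = green.
The 7 still-open variables draw from only 7 values {black, brown, grey, orange, pink, teal, white}, so each is used; only x_5 can be pink, hence x_5 = pink.
The 6 still-open variables together cover exactly {black, brown, grey, orange, teal, white} — 6 values for 6 variables — and white appears only in x_3's list, so x_3 = white.
Among the 5 still-open variables, black fits only x_8 (and all 5 values in {black, brown, grey, orange, teal} must be used), so x_8 = black.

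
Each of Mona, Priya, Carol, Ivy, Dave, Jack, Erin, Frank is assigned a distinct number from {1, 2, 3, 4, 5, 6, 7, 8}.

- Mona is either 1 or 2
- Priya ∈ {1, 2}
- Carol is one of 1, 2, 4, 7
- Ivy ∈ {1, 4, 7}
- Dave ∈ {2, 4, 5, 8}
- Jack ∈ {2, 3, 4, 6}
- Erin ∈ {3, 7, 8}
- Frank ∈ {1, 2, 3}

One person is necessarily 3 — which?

Frank

The 8 variables together cover exactly {1, 2, 3, 4, 5, 6, 7, 8} — 8 values for 8 variables — and 5 appears only in Dave's list, so Dave = 5.
The 7 still-open variables together cover exactly {1, 2, 3, 4, 6, 7, 8} — 7 values for 7 variables — and 6 appears only in Jack's list, so Jack = 6.
The 6 still-open variables draw from only 6 values {1, 2, 3, 4, 7, 8}, so each is used; only Erin can be 8, hence Erin = 8.
The 5 still-open variables draw from only 5 values {1, 2, 3, 4, 7}, so each is used; only Frank can be 3, hence Frank = 3.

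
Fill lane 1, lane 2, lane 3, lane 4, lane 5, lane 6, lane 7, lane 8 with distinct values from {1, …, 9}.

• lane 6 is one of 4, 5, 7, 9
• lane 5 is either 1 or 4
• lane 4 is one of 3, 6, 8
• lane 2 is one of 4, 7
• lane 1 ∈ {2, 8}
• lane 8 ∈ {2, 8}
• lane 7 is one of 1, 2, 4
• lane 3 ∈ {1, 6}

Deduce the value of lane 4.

The 2 variables lane 1 and lane 8 are confined to {2, 8}, which locks those values in; drop them from lane 4, lane 7.
lane 5 and lane 7 share exactly the 2 values {1, 4}; by pigeonhole those values go to them, so strike 1, 4 from lane 2, lane 3, lane 6.
lane 2's domain is down to {7}, so lane 2 = 7. Strike 7 from lane 6.
lane 3 must be 6 (only option left). Eliminate 6 elsewhere: lane 4.
So lane 4 = 3.

3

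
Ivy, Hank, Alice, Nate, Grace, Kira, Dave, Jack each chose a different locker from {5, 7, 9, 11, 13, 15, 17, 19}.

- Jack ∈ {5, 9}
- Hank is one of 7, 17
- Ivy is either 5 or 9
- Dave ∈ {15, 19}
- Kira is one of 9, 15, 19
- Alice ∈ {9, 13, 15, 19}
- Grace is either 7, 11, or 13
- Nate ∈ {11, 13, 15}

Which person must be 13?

Alice

Among the 8 variables, 17 fits only Hank (and all 8 values in {5, 7, 9, 11, 13, 15, 17, 19} must be used), so Hank = 17.
Among the 7 still-open variables, 7 fits only Grace (and all 7 values in {5, 7, 9, 11, 13, 15, 19} must be used), so Grace = 7.
The 6 still-open variables draw from only 6 values {5, 9, 11, 13, 15, 19}, so each is used; only Nate can be 11, hence Nate = 11.
The 5 still-open variables together cover exactly {5, 9, 13, 15, 19} — 5 values for 5 variables — and 13 appears only in Alice's list, so Alice = 13.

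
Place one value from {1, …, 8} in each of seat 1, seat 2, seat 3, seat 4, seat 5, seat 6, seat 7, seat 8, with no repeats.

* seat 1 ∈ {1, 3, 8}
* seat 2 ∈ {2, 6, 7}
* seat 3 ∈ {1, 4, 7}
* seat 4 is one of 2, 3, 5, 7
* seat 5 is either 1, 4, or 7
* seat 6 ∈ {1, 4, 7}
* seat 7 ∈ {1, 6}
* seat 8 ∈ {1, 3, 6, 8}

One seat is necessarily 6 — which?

Among the 8 variables, 5 fits only seat 4 (and all 8 values in {1, 2, 3, 4, 5, 6, 7, 8} must be used), so seat 4 = 5.
The 7 still-open variables together cover exactly {1, 2, 3, 4, 6, 7, 8} — 7 values for 7 variables — and 2 appears only in seat 2's list, so seat 2 = 2.
seat 3, seat 5, seat 6 between them cover only {1, 4, 7} — a naked triple. Remove those values from seat 1, seat 7, seat 8.
So 6 goes to seat 7.

seat 7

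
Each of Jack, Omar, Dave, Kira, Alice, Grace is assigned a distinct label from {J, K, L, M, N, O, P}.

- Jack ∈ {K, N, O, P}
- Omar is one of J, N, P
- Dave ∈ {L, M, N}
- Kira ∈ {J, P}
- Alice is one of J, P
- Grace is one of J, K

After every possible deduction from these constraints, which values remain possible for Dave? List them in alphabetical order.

Kira and Alice between them cover only {J, P} — a naked pair. Remove those values from Jack, Omar, Grace.
Omar must be N (only option left). Remove N from Jack, Dave.
Grace must be K (only option left). Eliminate K elsewhere: Jack.
That leaves Jack = O.
No further eliminations apply; Dave can still be any of L, M.

L, M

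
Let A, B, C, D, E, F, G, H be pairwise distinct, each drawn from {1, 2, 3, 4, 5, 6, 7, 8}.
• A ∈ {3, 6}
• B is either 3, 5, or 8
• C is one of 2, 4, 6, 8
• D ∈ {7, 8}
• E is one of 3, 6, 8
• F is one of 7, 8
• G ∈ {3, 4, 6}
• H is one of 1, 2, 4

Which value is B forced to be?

The 8 variables draw from only 8 values {1, 2, 3, 4, 5, 6, 7, 8}, so each is used; only H can be 1, hence H = 1.
The 7 still-open variables together cover exactly {2, 3, 4, 5, 6, 7, 8} — 7 values for 7 variables — and 2 appears only in C's list, so C = 2.
The 6 still-open variables together cover exactly {3, 4, 5, 6, 7, 8} — 6 values for 6 variables — and 4 appears only in G's list, so G = 4.
The 5 still-open variables together cover exactly {3, 5, 6, 7, 8} — 5 values for 5 variables — and 5 appears only in B's list, so B = 5.

5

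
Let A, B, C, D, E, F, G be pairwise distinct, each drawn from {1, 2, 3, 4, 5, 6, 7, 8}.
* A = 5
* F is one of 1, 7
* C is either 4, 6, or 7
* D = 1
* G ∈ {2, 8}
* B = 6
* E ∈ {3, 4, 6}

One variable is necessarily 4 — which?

A's domain is down to {5}, so A = 5.
B's domain is down to {6}, so B = 6. So C, E can't be 6.
D has just one choice, so D = 1. Strike 1 from F.
F has just one choice, so F = 7. So C can't be 7.
So 4 goes to C.

C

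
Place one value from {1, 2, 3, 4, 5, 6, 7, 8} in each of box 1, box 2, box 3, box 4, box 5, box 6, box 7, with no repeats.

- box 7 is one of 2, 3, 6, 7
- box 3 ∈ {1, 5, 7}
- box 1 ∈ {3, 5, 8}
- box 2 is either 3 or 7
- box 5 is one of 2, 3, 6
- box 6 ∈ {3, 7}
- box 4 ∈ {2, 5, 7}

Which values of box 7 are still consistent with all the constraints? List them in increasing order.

2, 6

The 7 variables together cover exactly {1, 2, 3, 5, 6, 7, 8} — 7 values for 7 variables — and 1 appears only in box 3's list, so box 3 = 1.
The 6 still-open variables draw from only 6 values {2, 3, 5, 6, 7, 8}, so each is used; only box 1 can be 8, hence box 1 = 8.
Among the 5 still-open variables, 5 fits only box 4 (and all 5 values in {2, 3, 5, 6, 7} must be used), so box 4 = 5.
box 2 and box 6 between them cover only {3, 7} — a naked pair. Remove those values from box 5, box 7.
No further eliminations apply; box 7 can still be any of 2, 6.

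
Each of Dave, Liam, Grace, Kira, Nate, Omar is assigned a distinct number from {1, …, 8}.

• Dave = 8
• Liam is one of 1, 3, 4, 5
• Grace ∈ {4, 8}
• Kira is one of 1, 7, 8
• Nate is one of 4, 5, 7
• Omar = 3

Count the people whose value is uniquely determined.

Dave must be 8 (only option left). Strike 8 from Grace, Kira.
Grace has just one choice, so Grace = 4. So Liam, Nate can't be 4.
Omar must be 3 (only option left). Strike 3 from Liam.
Determined: Dave=8, Grace=4, Omar=3. The other people each still have more than one consistent value. That makes 3.

3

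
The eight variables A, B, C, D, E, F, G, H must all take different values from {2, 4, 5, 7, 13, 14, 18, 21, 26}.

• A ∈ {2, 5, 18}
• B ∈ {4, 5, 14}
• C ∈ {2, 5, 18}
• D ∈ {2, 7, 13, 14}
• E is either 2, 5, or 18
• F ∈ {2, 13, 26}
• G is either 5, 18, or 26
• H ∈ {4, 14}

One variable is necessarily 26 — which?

Among the 8 variables, 7 fits only D (and all 8 values in {2, 4, 5, 7, 13, 14, 18, 26} must be used), so D = 7.
Among the 7 still-open variables, 13 fits only F (and all 7 values in {2, 4, 5, 13, 14, 18, 26} must be used), so F = 13.
The 6 still-open variables draw from only 6 values {2, 4, 5, 14, 18, 26}, so each is used; only G can be 26, hence G = 26.

G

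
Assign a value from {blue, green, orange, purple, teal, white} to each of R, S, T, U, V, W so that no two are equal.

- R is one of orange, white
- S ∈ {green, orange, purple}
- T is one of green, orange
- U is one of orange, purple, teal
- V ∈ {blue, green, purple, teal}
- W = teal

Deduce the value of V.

W has just one choice, so W = teal. So U, V can't be teal.
The 5 still-open variables together cover exactly {blue, green, orange, purple, white} — 5 values for 5 variables — and blue appears only in V's list, so V = blue.

blue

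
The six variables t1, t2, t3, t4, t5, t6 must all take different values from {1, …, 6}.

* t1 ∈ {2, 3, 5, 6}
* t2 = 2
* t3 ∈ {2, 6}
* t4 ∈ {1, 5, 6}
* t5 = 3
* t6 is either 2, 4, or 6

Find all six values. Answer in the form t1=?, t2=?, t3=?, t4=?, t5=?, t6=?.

t2 must be 2 (only option left). So t1, t3, t6 can't be 2.
t3's domain is down to {6}, so t3 = 6. Remove 6 from t1, t4, t6.
t5's domain is down to {3}, so t5 = 3. Eliminate 3 elsewhere: t1.
That leaves t6 = 4.
That leaves t1 = 5. Strike 5 from t4.
t4 must be 1 (only option left).

t1=5, t2=2, t3=6, t4=1, t5=3, t6=4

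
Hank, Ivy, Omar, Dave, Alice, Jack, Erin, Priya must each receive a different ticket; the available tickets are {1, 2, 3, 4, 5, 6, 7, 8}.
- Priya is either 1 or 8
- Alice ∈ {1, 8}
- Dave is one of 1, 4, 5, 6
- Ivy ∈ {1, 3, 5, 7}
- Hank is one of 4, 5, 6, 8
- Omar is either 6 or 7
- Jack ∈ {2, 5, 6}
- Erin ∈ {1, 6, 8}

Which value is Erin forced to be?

6

The 8 variables draw from only 8 values {1, 2, 3, 4, 5, 6, 7, 8}, so each is used; only Jack can be 2, hence Jack = 2.
The 7 still-open variables together cover exactly {1, 3, 4, 5, 6, 7, 8} — 7 values for 7 variables — and 3 appears only in Ivy's list, so Ivy = 3.
Among the 6 still-open variables, 7 fits only Omar (and all 6 values in {1, 4, 5, 6, 7, 8} must be used), so Omar = 7.
Alice and Priya between them cover only {1, 8} — a naked pair. Remove those values from Hank, Dave, Erin.
So Erin = 6.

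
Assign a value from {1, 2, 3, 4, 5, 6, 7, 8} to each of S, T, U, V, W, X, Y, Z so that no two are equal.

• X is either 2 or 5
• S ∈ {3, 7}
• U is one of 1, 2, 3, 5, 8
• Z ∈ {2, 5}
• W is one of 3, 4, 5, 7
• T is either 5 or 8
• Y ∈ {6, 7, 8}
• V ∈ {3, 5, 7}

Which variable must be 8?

T

The 8 variables draw from only 8 values {1, 2, 3, 4, 5, 6, 7, 8}, so each is used; only U can be 1, hence U = 1.
The 7 still-open variables draw from only 7 values {2, 3, 4, 5, 6, 7, 8}, so each is used; only W can be 4, hence W = 4.
The 6 still-open variables together cover exactly {2, 3, 5, 6, 7, 8} — 6 values for 6 variables — and 6 appears only in Y's list, so Y = 6.
The 5 still-open variables draw from only 5 values {2, 3, 5, 7, 8}, so each is used; only T can be 8, hence T = 8.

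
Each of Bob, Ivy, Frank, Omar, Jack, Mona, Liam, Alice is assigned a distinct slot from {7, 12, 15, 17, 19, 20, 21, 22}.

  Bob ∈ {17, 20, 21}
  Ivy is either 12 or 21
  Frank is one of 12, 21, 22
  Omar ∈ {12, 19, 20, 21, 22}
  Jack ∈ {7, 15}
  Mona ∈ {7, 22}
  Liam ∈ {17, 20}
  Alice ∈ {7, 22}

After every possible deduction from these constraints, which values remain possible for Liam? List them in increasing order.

The 8 variables draw from only 8 values {7, 12, 15, 17, 19, 20, 21, 22}, so each is used; only Jack can be 15, hence Jack = 15.
The 7 still-open variables together cover exactly {7, 12, 17, 19, 20, 21, 22} — 7 values for 7 variables — and 19 appears only in Omar's list, so Omar = 19.
The 2 variables Mona and Alice are confined to {7, 22}, which locks those values in; drop them from Frank.
Ivy and Frank between them cover only {12, 21} — a naked pair. Remove those values from Bob.
No further eliminations apply; Liam can still be any of 17, 20.

17, 20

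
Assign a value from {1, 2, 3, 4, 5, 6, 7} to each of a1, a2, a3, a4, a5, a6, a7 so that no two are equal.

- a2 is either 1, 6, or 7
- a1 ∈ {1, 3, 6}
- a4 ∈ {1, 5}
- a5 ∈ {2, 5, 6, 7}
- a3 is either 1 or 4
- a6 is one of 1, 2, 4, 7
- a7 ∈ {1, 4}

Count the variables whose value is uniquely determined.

2

Among the 7 variables, 3 fits only a1 (and all 7 values in {1, 2, 3, 4, 5, 6, 7} must be used), so a1 = 3.
a3 and a7 between them cover only {1, 4} — a naked pair. Remove those values from a2, a4, a6.
That leaves a4 = 5. Eliminate 5 elsewhere: a5.
Determined: a1=3, a4=5. The other variables each still have more than one consistent value. That makes 2.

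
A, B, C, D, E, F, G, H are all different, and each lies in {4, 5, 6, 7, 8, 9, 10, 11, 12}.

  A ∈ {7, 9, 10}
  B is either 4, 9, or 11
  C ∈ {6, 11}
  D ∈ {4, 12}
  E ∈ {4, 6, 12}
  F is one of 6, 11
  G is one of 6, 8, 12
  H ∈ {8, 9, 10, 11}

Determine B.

9

The 8 variables together cover exactly {4, 6, 7, 8, 9, 10, 11, 12} — 8 values for 8 variables — and 7 appears only in A's list, so A = 7.
Among the 7 still-open variables, 10 fits only H (and all 7 values in {4, 6, 8, 9, 10, 11, 12} must be used), so H = 10.
The 6 still-open variables draw from only 6 values {4, 6, 8, 9, 11, 12}, so each is used; only G can be 8, hence G = 8.
The 5 still-open variables draw from only 5 values {4, 6, 9, 11, 12}, so each is used; only B can be 9, hence B = 9.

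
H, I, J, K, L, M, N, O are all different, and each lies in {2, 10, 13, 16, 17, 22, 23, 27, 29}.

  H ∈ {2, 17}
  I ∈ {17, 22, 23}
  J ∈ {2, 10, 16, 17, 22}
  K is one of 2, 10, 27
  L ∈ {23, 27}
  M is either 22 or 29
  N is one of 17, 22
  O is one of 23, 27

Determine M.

29

The 8 variables together cover exactly {2, 10, 16, 17, 22, 23, 27, 29} — 8 values for 8 variables — and 16 appears only in J's list, so J = 16.
The 7 still-open variables draw from only 7 values {2, 10, 17, 22, 23, 27, 29}, so each is used; only K can be 10, hence K = 10.
Among the 6 still-open variables, 2 fits only H (and all 6 values in {2, 17, 22, 23, 27, 29} must be used), so H = 2.
Among the 5 still-open variables, 29 fits only M (and all 5 values in {17, 22, 23, 27, 29} must be used), so M = 29.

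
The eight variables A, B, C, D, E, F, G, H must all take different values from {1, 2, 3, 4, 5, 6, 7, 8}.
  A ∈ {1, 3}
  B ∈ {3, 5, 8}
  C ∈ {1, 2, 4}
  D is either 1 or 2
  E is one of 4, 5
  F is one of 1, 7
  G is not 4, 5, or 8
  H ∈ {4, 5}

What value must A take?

3

Among the 8 variables, 6 fits only G (and all 8 values in {1, 2, 3, 4, 5, 6, 7, 8} must be used), so G = 6.
The 7 still-open variables draw from only 7 values {1, 2, 3, 4, 5, 7, 8}, so each is used; only F can be 7, hence F = 7.
The 6 still-open variables draw from only 6 values {1, 2, 3, 4, 5, 8}, so each is used; only B can be 8, hence B = 8.
Among the 5 still-open variables, 3 fits only A (and all 5 values in {1, 2, 3, 4, 5} must be used), so A = 3.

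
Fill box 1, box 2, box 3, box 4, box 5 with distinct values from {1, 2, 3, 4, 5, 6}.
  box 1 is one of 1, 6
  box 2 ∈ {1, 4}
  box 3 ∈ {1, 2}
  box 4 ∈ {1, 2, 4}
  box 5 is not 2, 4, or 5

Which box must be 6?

box 1

The 5 variables draw from only 5 values {1, 2, 3, 4, 6}, so each is used; only box 5 can be 3, hence box 5 = 3.
Among the 4 still-open variables, 6 fits only box 1 (and all 4 values in {1, 2, 4, 6} must be used), so box 1 = 6.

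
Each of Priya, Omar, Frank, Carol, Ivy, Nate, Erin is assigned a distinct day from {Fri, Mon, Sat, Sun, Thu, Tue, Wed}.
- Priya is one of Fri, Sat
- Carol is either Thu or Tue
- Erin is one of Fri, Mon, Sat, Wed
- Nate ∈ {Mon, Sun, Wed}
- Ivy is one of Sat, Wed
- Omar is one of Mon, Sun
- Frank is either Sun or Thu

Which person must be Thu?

The 7 variables together cover exactly {Fri, Mon, Sat, Sun, Thu, Tue, Wed} — 7 values for 7 variables — and Tue appears only in Carol's list, so Carol = Tue.
The 6 still-open variables draw from only 6 values {Fri, Mon, Sat, Sun, Thu, Wed}, so each is used; only Frank can be Thu, hence Frank = Thu.

Frank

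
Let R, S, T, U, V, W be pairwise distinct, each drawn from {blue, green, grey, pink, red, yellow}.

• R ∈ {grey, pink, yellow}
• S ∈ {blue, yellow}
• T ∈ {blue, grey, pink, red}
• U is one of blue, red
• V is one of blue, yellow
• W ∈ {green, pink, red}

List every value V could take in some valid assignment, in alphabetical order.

blue, yellow

Among the 6 variables, green fits only W (and all 6 values in {blue, green, grey, pink, red, yellow} must be used), so W = green.
S and V share exactly the 2 values {blue, yellow}; by pigeonhole those values go to them, so strike blue, yellow from R, T, U.
U's domain is down to {red}, so U = red. Remove red from T.
No further eliminations apply; V can still be any of blue, yellow.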